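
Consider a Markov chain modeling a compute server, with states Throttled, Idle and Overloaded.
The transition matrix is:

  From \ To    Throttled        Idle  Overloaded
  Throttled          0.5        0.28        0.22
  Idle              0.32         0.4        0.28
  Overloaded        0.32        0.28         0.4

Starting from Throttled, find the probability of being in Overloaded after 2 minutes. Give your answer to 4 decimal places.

0.2764

Sum over the intermediate state after 1 minute:
P = P(Throttled→Throttled)·P(Throttled→Overloaded) + P(Throttled→Idle)·P(Idle→Overloaded) + P(Throttled→Overloaded)·P(Overloaded→Overloaded)
  = 0.5×0.22 + 0.28×0.28 + 0.22×0.4
  = 0.1100 + 0.0784 + 0.0880 = 0.2764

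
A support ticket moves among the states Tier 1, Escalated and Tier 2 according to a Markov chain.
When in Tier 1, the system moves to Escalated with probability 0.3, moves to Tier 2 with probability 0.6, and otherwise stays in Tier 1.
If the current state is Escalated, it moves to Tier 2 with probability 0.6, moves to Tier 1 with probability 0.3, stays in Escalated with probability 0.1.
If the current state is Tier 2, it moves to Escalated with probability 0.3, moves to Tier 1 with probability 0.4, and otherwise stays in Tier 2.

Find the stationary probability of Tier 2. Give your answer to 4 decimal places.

0.4615

Let the stationary distribution be π with π = πP and π_1 + π_2 + π_3 = 1.
π_1 = 0.1·π_1 + 0.3·π_2 + 0.4·π_3
π_2 = 0.3·π_1 + 0.1·π_2 + 0.3·π_3
Solving with the normalization constraint gives π = (0.2885, 0.2500, 0.4615).
So the stationary probability of Tier 2 is 0.4615.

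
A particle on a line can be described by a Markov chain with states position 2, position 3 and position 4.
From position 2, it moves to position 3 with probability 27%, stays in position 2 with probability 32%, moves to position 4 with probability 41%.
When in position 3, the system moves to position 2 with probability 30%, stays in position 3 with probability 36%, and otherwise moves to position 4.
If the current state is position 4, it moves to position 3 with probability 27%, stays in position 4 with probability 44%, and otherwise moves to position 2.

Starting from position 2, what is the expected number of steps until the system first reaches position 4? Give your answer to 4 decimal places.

2.5692

Let t(s) be the expected number of steps to first reach position 4 from state s, with t(position 4) = 0. Conditioning on the first step:
t(position 2) = 1 + 0.32·t(position 2) + 0.27·t(position 3)
t(position 3) = 1 + 0.3·t(position 2) + 0.36·t(position 3)
Solving: t(position 2) = 2.5692, t(position 3) = 2.7668.
Expected steps from position 2 to position 4: 2.5692.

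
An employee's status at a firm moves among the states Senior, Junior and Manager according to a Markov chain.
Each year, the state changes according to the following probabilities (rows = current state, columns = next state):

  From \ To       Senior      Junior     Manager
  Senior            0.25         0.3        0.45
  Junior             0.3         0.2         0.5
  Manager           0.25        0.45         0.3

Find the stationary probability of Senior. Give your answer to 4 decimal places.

Let the stationary distribution be π with π = πP and π_1 + π_2 + π_3 = 1.
π_1 = 0.25·π_1 + 0.3·π_2 + 0.25·π_3
π_2 = 0.3·π_1 + 0.2·π_2 + 0.45·π_3
Solving with the normalization constraint gives π = (0.2664, 0.3280, 0.4056).
So the stationary probability of Senior is 0.2664.

0.2664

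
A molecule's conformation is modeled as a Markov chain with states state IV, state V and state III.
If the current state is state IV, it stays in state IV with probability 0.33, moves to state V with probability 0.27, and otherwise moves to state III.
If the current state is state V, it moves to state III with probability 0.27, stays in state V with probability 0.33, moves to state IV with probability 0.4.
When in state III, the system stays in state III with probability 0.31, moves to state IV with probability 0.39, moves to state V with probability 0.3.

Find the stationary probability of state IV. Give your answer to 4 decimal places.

Let the stationary distribution be π with π = πP and π_1 + π_2 + π_3 = 1.
π_1 = 0.33·π_1 + 0.4·π_2 + 0.39·π_3
π_2 = 0.27·π_1 + 0.33·π_2 + 0.3·π_3
Solving with the normalization constraint gives π = (0.3707, 0.2978, 0.3315).
So the stationary probability of state IV is 0.3707.

0.3707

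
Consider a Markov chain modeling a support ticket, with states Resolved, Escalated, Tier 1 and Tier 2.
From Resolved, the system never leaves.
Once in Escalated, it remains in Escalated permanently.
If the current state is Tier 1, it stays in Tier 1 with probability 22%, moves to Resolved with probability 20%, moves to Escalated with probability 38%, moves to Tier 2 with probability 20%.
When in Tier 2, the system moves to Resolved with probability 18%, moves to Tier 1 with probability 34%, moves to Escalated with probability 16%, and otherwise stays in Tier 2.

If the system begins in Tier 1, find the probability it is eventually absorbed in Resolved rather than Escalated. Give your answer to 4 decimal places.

0.3720

Let h(s) be the probability of absorption at Resolved starting from transient state s. Then h(Resolved) = 1 and h(Escalated) = 0. By first-step analysis:
h(Tier 1) = 0.2·1 + 0.38·0 + 0.22·h(Tier 1) + 0.2·h(Tier 2)
h(Tier 2) = 0.18·1 + 0.16·0 + 0.34·h(Tier 1) + 0.32·h(Tier 2)
Solving: h(Tier 1) = 0.3720, h(Tier 2) = 0.4507.
Starting from Tier 1, the probability is 0.3720.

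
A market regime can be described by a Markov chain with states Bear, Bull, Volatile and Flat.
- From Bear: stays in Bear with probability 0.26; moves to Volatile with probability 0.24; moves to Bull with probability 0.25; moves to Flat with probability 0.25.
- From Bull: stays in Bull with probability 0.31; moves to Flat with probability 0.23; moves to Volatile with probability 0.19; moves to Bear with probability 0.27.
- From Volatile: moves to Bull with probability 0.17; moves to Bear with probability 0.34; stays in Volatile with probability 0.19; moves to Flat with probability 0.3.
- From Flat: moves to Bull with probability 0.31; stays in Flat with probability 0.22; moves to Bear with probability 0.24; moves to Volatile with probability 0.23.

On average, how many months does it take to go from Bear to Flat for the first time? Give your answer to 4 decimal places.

Let t(s) be the expected number of months to first reach Flat from state s, with t(Flat) = 0. Conditioning on the first month:
t(Bear) = 1 + 0.26·t(Bear) + 0.25·t(Bull) + 0.24·t(Volatile)
t(Bull) = 1 + 0.27·t(Bear) + 0.31·t(Bull) + 0.19·t(Volatile)
t(Volatile) = 1 + 0.34·t(Bear) + 0.17·t(Bull) + 0.19·t(Volatile)
Solving: t(Bear) = 3.9079, t(Bull) = 4.0014, t(Volatile) = 3.7147.
Expected months from Bear to Flat: 3.9079.

3.9079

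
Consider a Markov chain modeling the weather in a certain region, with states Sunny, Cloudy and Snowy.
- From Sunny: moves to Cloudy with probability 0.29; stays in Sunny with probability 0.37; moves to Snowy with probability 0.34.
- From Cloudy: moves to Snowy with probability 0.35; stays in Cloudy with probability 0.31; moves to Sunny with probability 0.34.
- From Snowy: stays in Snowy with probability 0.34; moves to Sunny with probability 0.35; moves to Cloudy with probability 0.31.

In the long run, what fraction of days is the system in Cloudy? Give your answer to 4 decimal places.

0.3029

Let the stationary distribution be π with π = πP and π_1 + π_2 + π_3 = 1.
π_1 = 0.37·π_1 + 0.34·π_2 + 0.35·π_3
π_2 = 0.29·π_1 + 0.31·π_2 + 0.31·π_3
Solving with the normalization constraint gives π = (0.3541, 0.3029, 0.3430).
So the stationary probability of Cloudy is 0.3029.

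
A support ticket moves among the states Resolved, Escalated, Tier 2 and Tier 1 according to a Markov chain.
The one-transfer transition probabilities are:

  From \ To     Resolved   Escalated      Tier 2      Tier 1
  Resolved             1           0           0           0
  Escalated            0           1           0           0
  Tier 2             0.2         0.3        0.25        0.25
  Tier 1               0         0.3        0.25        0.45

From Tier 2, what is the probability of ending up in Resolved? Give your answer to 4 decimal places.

0.3143

Let h(s) be the probability of absorption at Resolved starting from transient state s. Then h(Resolved) = 1 and h(Escalated) = 0. By first-step analysis:
h(Tier 2) = 0.2·1 + 0.3·0 + 0.25·h(Tier 2) + 0.25·h(Tier 1)
h(Tier 1) = 0.3·0 + 0.25·h(Tier 2) + 0.45·h(Tier 1)
Solving: h(Tier 2) = 0.3143, h(Tier 1) = 0.1429.
Starting from Tier 2, the probability is 0.3143.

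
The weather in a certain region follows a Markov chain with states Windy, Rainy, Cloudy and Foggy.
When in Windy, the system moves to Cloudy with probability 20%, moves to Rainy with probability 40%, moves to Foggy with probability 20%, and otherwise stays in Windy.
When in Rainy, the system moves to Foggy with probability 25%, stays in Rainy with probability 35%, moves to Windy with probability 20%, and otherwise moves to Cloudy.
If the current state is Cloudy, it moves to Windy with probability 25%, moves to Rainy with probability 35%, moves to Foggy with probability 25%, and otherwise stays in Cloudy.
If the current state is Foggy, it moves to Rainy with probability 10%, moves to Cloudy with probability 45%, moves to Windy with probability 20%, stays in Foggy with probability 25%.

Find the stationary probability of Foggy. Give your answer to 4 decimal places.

Let the stationary distribution be π with π = πP and π_1 + π_2 + π_3 + π_4 = 1.
π_1 = 0.2·π_1 + 0.2·π_2 + 0.25·π_3 + 0.2·π_4
π_2 = 0.4·π_1 + 0.35·π_2 + 0.35·π_3 + 0.1·π_4
π_3 = 0.2·π_1 + 0.2·π_2 + 0.15·π_3 + 0.45·π_4
Solving with the normalization constraint gives π = (0.2124, 0.3008, 0.2475, 0.2394).
So the stationary probability of Foggy is 0.2394.

0.2394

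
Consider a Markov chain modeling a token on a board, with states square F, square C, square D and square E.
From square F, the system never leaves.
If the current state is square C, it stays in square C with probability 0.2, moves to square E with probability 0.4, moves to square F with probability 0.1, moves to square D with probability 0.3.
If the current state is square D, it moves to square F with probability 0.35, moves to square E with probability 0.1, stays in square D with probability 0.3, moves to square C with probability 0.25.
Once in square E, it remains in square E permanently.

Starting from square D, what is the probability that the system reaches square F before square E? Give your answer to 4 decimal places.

0.6289

Let h(s) be the probability of absorption at square F starting from transient state s. Then h(square F) = 1 and h(square E) = 0. By first-step analysis:
h(square C) = 0.1·1 + 0.2·h(square C) + 0.3·h(square D) + 0.4·0
h(square D) = 0.35·1 + 0.25·h(square C) + 0.3·h(square D) + 0.1·0
Solving: h(square C) = 0.3608, h(square D) = 0.6289.
Starting from square D, the probability is 0.6289.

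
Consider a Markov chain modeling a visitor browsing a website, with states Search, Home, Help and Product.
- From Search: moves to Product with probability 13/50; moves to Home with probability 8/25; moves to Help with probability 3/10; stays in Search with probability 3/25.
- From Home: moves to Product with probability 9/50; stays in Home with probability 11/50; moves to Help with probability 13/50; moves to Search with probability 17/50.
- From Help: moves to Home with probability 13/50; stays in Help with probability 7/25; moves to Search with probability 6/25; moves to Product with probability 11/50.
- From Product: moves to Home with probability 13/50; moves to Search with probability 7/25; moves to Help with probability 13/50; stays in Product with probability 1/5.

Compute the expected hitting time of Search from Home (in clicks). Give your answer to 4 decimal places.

3.3135

Let t(s) be the expected number of clicks to first reach Search from state s, with t(Search) = 0. Conditioning on the first click:
t(Home) = 1 + 0.22·t(Home) + 0.26·t(Help) + 0.18·t(Product)
t(Help) = 1 + 0.26·t(Home) + 0.28·t(Help) + 0.22·t(Product)
t(Product) = 1 + 0.26·t(Home) + 0.26·t(Help) + 0.2·t(Product)
Solving: t(Home) = 3.3135, t(Help) = 3.6598, t(Product) = 3.5163.
Expected clicks from Home to Search: 3.3135.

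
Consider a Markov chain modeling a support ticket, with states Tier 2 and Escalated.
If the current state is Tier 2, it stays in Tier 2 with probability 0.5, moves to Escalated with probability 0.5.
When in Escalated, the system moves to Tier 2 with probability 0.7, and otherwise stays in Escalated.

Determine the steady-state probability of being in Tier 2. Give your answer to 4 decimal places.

0.5833

Let the stationary distribution be π with π = πP and π_1 + π_2 = 1.
π_1 = 0.5·π_1 + 0.7·π_2
Solving with the normalization constraint gives π = (0.5833, 0.4167).
So the stationary probability of Tier 2 is 0.5833.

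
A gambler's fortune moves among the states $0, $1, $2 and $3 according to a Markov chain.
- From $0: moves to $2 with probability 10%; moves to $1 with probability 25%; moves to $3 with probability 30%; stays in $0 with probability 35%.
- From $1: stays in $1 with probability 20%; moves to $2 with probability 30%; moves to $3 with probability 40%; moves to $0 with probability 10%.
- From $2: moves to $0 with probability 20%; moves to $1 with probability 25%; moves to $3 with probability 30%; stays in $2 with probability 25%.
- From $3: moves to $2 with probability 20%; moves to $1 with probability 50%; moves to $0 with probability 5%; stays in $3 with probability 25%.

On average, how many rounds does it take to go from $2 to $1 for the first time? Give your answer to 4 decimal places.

3.1111

Let t(s) be the expected number of rounds to first reach $1 from state s, with t($1) = 0. Conditioning on the first round:
t($0) = 1 + 0.35·t($0) + 0.1·t($2) + 0.3·t($3)
t($2) = 1 + 0.2·t($0) + 0.25·t($2) + 0.3·t($3)
t($3) = 1 + 0.05·t($0) + 0.2·t($2) + 0.25·t($3)
Solving: t($0) = 3.1111, t($2) = 3.1111, t($3) = 2.3704.
Expected rounds from $2 to $1: 3.1111.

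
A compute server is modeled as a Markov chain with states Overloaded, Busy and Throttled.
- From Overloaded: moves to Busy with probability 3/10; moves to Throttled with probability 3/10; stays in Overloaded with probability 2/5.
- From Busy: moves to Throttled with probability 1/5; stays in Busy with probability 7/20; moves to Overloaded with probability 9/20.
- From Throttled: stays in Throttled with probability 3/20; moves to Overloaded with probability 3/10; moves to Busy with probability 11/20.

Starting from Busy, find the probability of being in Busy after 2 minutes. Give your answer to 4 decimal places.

0.3675

Sum over the intermediate state after 1 minute:
P = P(Busy→Overloaded)·P(Overloaded→Busy) + P(Busy→Busy)·P(Busy→Busy) + P(Busy→Throttled)·P(Throttled→Busy)
  = 0.45×0.3 + 0.35×0.35 + 0.2×0.55
  = 0.1350 + 0.1225 + 0.1100 = 0.3675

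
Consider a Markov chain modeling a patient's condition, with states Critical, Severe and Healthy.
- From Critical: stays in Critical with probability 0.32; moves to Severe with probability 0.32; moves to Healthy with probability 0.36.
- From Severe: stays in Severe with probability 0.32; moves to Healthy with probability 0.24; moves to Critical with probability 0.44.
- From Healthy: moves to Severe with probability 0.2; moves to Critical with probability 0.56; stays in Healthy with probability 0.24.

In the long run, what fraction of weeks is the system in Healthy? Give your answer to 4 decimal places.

Let the stationary distribution be π with π = πP and π_1 + π_2 + π_3 = 1.
π_1 = 0.32·π_1 + 0.44·π_2 + 0.56·π_3
π_2 = 0.32·π_1 + 0.32·π_2 + 0.2·π_3
Solving with the normalization constraint gives π = (0.4240, 0.2851, 0.2909).
So the stationary probability of Healthy is 0.2909.

0.2909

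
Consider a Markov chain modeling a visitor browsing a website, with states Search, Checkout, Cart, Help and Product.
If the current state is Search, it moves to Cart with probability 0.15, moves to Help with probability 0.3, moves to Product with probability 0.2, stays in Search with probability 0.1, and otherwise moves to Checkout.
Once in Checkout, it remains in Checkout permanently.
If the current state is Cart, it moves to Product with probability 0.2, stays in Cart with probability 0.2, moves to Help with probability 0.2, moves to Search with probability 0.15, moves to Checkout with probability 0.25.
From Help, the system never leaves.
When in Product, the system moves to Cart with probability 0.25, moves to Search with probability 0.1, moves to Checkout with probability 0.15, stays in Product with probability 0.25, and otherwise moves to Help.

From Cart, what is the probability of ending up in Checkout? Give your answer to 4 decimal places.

Let h(s) be the probability of absorption at Checkout starting from transient state s. Then h(Checkout) = 1 and h(Help) = 0. By first-step analysis:
h(Search) = 0.1·h(Search) + 0.25·1 + 0.15·h(Cart) + 0.3·0 + 0.2·h(Product)
h(Cart) = 0.15·h(Search) + 0.25·1 + 0.2·h(Cart) + 0.2·0 + 0.2·h(Product)
h(Product) = 0.1·h(Search) + 0.15·1 + 0.25·h(Cart) + 0.25·0 + 0.25·h(Product)
Solving: h(Search) = 0.4575, h(Cart) = 0.5057, h(Product) = 0.4296.
Starting from Cart, the probability is 0.5057.

0.5057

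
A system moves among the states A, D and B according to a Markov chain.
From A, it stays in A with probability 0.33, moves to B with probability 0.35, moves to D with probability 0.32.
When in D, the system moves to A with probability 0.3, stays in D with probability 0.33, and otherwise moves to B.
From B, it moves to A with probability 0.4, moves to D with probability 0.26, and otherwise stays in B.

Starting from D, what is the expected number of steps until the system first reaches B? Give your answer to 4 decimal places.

2.7487

Let t(s) be the expected number of steps to first reach B from state s, with t(B) = 0. Conditioning on the first step:
t(A) = 1 + 0.33·t(A) + 0.32·t(D)
t(D) = 1 + 0.3·t(A) + 0.33·t(D)
Solving: t(A) = 2.8053, t(D) = 2.7487.
Expected steps from D to B: 2.7487.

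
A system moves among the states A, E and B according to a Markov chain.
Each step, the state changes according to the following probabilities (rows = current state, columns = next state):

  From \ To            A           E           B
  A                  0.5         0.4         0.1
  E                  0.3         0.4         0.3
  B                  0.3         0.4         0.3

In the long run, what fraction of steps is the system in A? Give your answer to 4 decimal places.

0.3750

Let the stationary distribution be π with π = πP and π_1 + π_2 + π_3 = 1.
π_1 = 0.5·π_1 + 0.3·π_2 + 0.3·π_3
π_2 = 0.4·π_1 + 0.4·π_2 + 0.4·π_3
Solving with the normalization constraint gives π = (0.3750, 0.4000, 0.2250).
So the stationary probability of A is 0.3750.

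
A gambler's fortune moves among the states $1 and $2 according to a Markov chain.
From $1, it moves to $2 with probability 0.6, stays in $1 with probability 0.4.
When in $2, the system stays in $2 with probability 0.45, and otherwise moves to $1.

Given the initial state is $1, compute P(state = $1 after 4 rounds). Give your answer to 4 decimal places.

0.4785

Propagate the distribution vector 4 rounds from $1.
After 0 rounds: (1.0000, 0.0000)
After 1 round: (0.4000, 0.6000)
After 2 rounds: (0.4900, 0.5100)
After 3 rounds: (0.4765, 0.5235)
After 4 rounds: (0.4785, 0.5215)
P(in $1 after 4 rounds) = 0.4785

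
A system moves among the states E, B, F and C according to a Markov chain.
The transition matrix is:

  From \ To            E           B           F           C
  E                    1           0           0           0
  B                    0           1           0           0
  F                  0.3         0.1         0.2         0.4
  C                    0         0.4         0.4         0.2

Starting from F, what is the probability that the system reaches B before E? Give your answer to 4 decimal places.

0.5000

Let h(s) be the probability of absorption at B starting from transient state s. Then h(B) = 1 and h(E) = 0. By first-step analysis:
h(F) = 0.3·0 + 0.1·1 + 0.2·h(F) + 0.4·h(C)
h(C) = 0.4·1 + 0.4·h(F) + 0.2·h(C)
Solving: h(F) = 0.5000, h(C) = 0.7500.
Starting from F, the probability is 0.5000.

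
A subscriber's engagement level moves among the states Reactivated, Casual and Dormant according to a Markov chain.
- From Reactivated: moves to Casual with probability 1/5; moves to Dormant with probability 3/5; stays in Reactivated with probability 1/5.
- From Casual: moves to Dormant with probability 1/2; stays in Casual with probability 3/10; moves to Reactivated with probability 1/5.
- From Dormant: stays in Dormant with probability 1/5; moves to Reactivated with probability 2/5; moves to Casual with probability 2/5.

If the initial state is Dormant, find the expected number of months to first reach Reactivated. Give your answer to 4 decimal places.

Let t(s) be the expected number of months to first reach Reactivated from state s, with t(Reactivated) = 0. Conditioning on the first month:
t(Casual) = 1 + 0.3·t(Casual) + 0.5·t(Dormant)
t(Dormant) = 1 + 0.4·t(Casual) + 0.2·t(Dormant)
Solving: t(Casual) = 3.6111, t(Dormant) = 3.0556.
Expected months from Dormant to Reactivated: 3.0556.

3.0556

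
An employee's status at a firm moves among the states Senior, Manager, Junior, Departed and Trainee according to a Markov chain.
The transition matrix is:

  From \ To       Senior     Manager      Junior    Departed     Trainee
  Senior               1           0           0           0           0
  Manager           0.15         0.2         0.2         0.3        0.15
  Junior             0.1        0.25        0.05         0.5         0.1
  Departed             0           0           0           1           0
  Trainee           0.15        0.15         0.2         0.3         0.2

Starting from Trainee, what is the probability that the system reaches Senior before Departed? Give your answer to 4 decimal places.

Let h(s) be the probability of absorption at Senior starting from transient state s. Then h(Senior) = 1 and h(Departed) = 0. By first-step analysis:
h(Manager) = 0.15·1 + 0.2·h(Manager) + 0.2·h(Junior) + 0.3·0 + 0.15·h(Trainee)
h(Junior) = 0.1·1 + 0.25·h(Manager) + 0.05·h(Junior) + 0.5·0 + 0.1·h(Trainee)
h(Trainee) = 0.15·1 + 0.15·h(Manager) + 0.2·h(Junior) + 0.3·0 + 0.2·h(Trainee)
Solving: h(Manager) = 0.2968, h(Junior) = 0.2146, h(Trainee) = 0.2968.
Starting from Trainee, the probability is 0.2968.

0.2968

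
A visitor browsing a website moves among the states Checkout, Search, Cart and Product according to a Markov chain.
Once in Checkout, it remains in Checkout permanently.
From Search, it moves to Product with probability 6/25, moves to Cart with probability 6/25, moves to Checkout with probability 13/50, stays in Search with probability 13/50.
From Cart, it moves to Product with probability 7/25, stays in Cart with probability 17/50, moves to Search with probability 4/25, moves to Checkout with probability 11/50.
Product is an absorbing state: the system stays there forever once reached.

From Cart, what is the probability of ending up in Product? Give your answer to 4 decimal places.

0.5458

Let h(s) be the probability of absorption at Product starting from transient state s. Then h(Product) = 1 and h(Checkout) = 0. By first-step analysis:
h(Search) = 0.26·0 + 0.26·h(Search) + 0.24·h(Cart) + 0.24·1
h(Cart) = 0.22·0 + 0.16·h(Search) + 0.34·h(Cart) + 0.28·1
Solving: h(Search) = 0.5013, h(Cart) = 0.5458.
Starting from Cart, the probability is 0.5458.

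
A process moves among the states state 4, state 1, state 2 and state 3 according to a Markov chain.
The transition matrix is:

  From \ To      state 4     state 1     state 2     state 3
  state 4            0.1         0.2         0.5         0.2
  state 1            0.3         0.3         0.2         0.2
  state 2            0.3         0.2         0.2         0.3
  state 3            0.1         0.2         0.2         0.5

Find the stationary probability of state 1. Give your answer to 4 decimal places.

0.2222

Let the stationary distribution be π with π = πP and π_1 + π_2 + π_3 + π_4 = 1.
π_1 = 0.1·π_1 + 0.3·π_2 + 0.3·π_3 + 0.1·π_4
π_2 = 0.2·π_1 + 0.3·π_2 + 0.2·π_3 + 0.2·π_4
π_3 = 0.5·π_1 + 0.2·π_2 + 0.2·π_3 + 0.2·π_4
Solving with the normalization constraint gives π = (0.1962, 0.2222, 0.2589, 0.3227).
So the stationary probability of state 1 is 0.2222.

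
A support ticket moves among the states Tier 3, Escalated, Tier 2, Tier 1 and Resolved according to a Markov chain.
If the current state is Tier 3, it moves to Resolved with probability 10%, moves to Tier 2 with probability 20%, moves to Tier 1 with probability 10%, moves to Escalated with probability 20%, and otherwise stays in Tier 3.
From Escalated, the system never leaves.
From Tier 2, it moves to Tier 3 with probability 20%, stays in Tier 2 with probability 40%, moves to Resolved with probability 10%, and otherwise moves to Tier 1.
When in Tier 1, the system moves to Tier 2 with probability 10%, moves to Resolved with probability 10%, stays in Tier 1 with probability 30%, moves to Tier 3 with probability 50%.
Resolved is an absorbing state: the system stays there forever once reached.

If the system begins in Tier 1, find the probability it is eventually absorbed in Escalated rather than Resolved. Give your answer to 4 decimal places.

0.4444

Let h(s) be the probability of absorption at Escalated starting from transient state s. Then h(Escalated) = 1 and h(Resolved) = 0. By first-step analysis:
h(Tier 3) = 0.4·h(Tier 3) + 0.2·1 + 0.2·h(Tier 2) + 0.1·h(Tier 1) + 0.1·0
h(Tier 2) = 0.2·h(Tier 3) + 0.4·h(Tier 2) + 0.3·h(Tier 1) + 0.1·0
h(Tier 1) = 0.5·h(Tier 3) + 0.1·h(Tier 2) + 0.3·h(Tier 1) + 0.1·0
Solving: h(Tier 3) = 0.5417, h(Tier 2) = 0.4028, h(Tier 1) = 0.4444.
Starting from Tier 1, the probability is 0.4444.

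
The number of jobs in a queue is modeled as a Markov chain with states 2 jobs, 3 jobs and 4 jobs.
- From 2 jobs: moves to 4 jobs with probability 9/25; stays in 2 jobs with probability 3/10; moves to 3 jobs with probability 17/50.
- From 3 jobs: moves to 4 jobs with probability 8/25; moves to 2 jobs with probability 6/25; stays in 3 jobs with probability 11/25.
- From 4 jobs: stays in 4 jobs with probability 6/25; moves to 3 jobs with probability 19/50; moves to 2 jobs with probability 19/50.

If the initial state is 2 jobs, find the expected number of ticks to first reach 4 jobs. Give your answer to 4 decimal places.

2.8995

Let t(s) be the expected number of ticks to first reach 4 jobs from state s, with t(4 jobs) = 0. Conditioning on the first tick:
t(2 jobs) = 1 + 0.3·t(2 jobs) + 0.34·t(3 jobs)
t(3 jobs) = 1 + 0.24·t(2 jobs) + 0.44·t(3 jobs)
Solving: t(2 jobs) = 2.8995, t(3 jobs) = 3.0284.
Expected ticks from 2 jobs to 4 jobs: 2.8995.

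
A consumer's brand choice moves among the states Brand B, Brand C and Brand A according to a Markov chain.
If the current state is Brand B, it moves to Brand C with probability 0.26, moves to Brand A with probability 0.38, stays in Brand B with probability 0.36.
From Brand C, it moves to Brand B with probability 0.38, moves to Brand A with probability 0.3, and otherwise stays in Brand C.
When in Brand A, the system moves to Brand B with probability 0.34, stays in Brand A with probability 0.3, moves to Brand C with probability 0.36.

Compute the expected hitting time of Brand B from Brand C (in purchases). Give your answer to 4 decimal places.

2.7174

Let t(s) be the expected number of purchases to first reach Brand B from state s, with t(Brand B) = 0. Conditioning on the first purchase:
t(Brand C) = 1 + 0.32·t(Brand C) + 0.3·t(Brand A)
t(Brand A) = 1 + 0.36·t(Brand C) + 0.3·t(Brand A)
Solving: t(Brand C) = 2.7174, t(Brand A) = 2.8261.
Expected purchases from Brand C to Brand B: 2.7174.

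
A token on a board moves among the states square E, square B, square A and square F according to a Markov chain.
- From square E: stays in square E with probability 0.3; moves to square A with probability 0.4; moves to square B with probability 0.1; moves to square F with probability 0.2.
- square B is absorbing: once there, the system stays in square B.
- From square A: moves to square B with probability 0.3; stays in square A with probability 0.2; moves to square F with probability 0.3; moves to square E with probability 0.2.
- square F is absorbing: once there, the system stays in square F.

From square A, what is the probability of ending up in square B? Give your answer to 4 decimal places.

0.4792

Let h(s) be the probability of absorption at square B starting from transient state s. Then h(square B) = 1 and h(square F) = 0. By first-step analysis:
h(square E) = 0.3·h(square E) + 0.1·1 + 0.4·h(square A) + 0.2·0
h(square A) = 0.2·h(square E) + 0.3·1 + 0.2·h(square A) + 0.3·0
Solving: h(square E) = 0.4167, h(square A) = 0.4792.
Starting from square A, the probability is 0.4792.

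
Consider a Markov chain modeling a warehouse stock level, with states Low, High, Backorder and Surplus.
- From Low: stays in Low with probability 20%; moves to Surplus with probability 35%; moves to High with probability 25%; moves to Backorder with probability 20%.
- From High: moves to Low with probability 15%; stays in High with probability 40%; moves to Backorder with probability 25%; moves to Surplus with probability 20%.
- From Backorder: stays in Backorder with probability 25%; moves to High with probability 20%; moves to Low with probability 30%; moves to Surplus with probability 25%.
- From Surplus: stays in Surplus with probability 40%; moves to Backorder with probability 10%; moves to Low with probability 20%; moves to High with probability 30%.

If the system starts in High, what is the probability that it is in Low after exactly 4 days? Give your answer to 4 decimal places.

0.2049

Propagate the distribution vector 4 days from High.
After 0 days: (0.0000, 1.0000, 0.0000, 0.0000)
After 1 day: (0.1500, 0.4000, 0.2500, 0.2000)
After 2 days: (0.2050, 0.3075, 0.2125, 0.2750)
After 3 days: (0.2059, 0.2993, 0.1985, 0.2964)
After 4 days: (0.2049, 0.2998, 0.1953, 0.3001)
P(in Low after 4 days) = 0.2049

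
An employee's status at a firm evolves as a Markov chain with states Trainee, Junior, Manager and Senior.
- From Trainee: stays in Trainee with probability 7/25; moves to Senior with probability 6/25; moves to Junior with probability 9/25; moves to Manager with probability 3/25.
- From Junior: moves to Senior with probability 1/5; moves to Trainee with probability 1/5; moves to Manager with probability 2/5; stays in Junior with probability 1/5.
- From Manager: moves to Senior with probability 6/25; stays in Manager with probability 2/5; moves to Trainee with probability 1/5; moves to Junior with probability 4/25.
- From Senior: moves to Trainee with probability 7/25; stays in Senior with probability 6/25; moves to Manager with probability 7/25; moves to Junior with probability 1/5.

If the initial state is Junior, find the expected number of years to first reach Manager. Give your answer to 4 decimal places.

3.2506

Let t(s) be the expected number of years to first reach Manager from state s, with t(Manager) = 0. Conditioning on the first year:
t(Trainee) = 1 + 0.28·t(Trainee) + 0.36·t(Junior) + 0.24·t(Senior)
t(Junior) = 1 + 0.2·t(Trainee) + 0.2·t(Junior) + 0.2·t(Senior)
t(Senior) = 1 + 0.28·t(Trainee) + 0.2·t(Junior) + 0.24·t(Senior)
Solving: t(Trainee) = 4.2612, t(Junior) = 3.2506, t(Senior) = 3.7411.
Expected years from Junior to Manager: 3.2506.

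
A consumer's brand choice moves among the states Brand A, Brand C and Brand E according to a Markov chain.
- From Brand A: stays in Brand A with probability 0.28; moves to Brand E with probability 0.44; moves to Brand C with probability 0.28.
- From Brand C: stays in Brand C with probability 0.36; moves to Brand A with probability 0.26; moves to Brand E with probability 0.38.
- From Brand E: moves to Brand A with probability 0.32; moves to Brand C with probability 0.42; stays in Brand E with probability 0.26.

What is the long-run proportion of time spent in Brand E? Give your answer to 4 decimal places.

Let the stationary distribution be π with π = πP and π_1 + π_2 + π_3 = 1.
π_1 = 0.28·π_1 + 0.26·π_2 + 0.32·π_3
π_2 = 0.28·π_1 + 0.36·π_2 + 0.42·π_3
Solving with the normalization constraint gives π = (0.2870, 0.3583, 0.3547).
So the stationary probability of Brand E is 0.3547.

0.3547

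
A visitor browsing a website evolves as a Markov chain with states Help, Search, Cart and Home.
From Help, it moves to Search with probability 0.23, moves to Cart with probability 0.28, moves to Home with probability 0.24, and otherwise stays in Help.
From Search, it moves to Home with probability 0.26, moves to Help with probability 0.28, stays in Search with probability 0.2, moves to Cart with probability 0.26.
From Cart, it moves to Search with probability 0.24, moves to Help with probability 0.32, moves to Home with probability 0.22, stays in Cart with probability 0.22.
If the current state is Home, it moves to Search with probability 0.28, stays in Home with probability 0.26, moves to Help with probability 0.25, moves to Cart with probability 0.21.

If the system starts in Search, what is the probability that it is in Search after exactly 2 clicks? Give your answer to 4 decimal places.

0.2396

Propagate the distribution vector 2 clicks from Search.
After 0 clicks: (0.0000, 1.0000, 0.0000, 0.0000)
After 1 click: (0.2800, 0.2000, 0.2600, 0.2600)
After 2 clicks: (0.2742, 0.2396, 0.2422, 0.2440)
P(in Search after 2 clicks) = 0.2396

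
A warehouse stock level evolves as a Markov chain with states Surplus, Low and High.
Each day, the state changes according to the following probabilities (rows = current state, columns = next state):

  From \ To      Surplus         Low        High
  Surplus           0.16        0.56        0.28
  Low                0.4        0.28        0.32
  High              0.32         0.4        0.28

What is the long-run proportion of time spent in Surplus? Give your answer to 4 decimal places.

0.3035

Let the stationary distribution be π with π = πP and π_1 + π_2 + π_3 = 1.
π_1 = 0.16·π_1 + 0.4·π_2 + 0.32·π_3
π_2 = 0.56·π_1 + 0.28·π_2 + 0.4·π_3
Solving with the normalization constraint gives π = (0.3035, 0.4005, 0.2960).
So the stationary probability of Surplus is 0.3035.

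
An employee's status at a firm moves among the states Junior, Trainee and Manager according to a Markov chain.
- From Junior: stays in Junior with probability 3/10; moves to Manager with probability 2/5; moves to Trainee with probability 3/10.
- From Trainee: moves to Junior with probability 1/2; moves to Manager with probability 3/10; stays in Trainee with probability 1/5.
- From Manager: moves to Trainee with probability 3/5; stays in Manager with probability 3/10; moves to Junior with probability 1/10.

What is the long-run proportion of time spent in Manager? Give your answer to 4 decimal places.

0.3306

Let the stationary distribution be π with π = πP and π_1 + π_2 + π_3 = 1.
π_1 = 0.3·π_1 + 0.5·π_2 + 0.1·π_3
π_2 = 0.3·π_1 + 0.2·π_2 + 0.6·π_3
Solving with the normalization constraint gives π = (0.3065, 0.3629, 0.3306).
So the stationary probability of Manager is 0.3306.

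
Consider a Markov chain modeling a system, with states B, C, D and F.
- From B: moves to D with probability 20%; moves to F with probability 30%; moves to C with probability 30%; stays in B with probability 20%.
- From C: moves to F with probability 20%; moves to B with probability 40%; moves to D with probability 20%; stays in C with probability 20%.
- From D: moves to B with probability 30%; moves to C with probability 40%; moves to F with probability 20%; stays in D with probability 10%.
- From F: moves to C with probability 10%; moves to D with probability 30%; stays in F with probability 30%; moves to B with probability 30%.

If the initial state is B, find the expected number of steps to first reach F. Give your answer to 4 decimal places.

3.9542

Let t(s) be the expected number of steps to first reach F from state s, with t(F) = 0. Conditioning on the first step:
t(B) = 1 + 0.2·t(B) + 0.3·t(C) + 0.2·t(D)
t(C) = 1 + 0.4·t(B) + 0.2·t(C) + 0.2·t(D)
t(D) = 1 + 0.3·t(B) + 0.4·t(C) + 0.1·t(D)
Solving: t(B) = 3.9542, t(C) = 4.3137, t(D) = 4.3464.
Expected steps from B to F: 3.9542.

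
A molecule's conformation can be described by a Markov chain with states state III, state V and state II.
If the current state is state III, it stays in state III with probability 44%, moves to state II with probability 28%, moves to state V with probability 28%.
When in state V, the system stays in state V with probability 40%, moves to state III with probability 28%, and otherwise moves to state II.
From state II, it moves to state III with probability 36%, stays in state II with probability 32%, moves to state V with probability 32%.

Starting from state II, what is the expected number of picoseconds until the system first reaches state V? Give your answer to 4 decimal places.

3.2857

Let t(s) be the expected number of picoseconds to first reach state V from state s, with t(state V) = 0. Conditioning on the first picosecond:
t(state III) = 1 + 0.44·t(state III) + 0.28·t(state II)
t(state II) = 1 + 0.36·t(state III) + 0.32·t(state II)
Solving: t(state III) = 3.4286, t(state II) = 3.2857.
Expected picoseconds from state II to state V: 3.2857.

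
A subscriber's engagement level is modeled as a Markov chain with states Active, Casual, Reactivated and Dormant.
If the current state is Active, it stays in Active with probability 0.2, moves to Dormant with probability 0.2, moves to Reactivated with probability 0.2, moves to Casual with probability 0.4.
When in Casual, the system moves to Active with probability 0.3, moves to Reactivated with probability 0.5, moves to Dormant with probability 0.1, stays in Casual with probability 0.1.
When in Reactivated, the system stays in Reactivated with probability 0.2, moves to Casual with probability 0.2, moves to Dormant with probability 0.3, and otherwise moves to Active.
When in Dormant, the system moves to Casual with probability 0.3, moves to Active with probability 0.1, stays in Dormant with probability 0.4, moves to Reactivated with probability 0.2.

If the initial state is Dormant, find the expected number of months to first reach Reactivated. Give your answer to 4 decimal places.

Let t(s) be the expected number of months to first reach Reactivated from state s, with t(Reactivated) = 0. Conditioning on the first month:
t(Active) = 1 + 0.2·t(Active) + 0.4·t(Casual) + 0.2·t(Dormant)
t(Casual) = 1 + 0.3·t(Active) + 0.1·t(Casual) + 0.1·t(Dormant)
t(Dormant) = 1 + 0.1·t(Active) + 0.3·t(Casual) + 0.4·t(Dormant)
Solving: t(Active) = 3.4797, t(Casual) = 2.6689, t(Dormant) = 3.5811.
Expected months from Dormant to Reactivated: 3.5811.

3.5811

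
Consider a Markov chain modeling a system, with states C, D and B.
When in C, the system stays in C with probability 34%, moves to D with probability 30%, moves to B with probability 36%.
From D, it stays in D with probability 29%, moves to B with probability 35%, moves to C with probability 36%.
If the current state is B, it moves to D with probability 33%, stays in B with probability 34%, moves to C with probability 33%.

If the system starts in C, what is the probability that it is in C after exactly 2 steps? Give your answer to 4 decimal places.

0.3424

Sum over the intermediate state after 1 step:
P = P(C→C)·P(C→C) + P(C→D)·P(D→C) + P(C→B)·P(B→C)
  = 0.34×0.34 + 0.3×0.36 + 0.36×0.33
  = 0.1156 + 0.1080 + 0.1188 = 0.3424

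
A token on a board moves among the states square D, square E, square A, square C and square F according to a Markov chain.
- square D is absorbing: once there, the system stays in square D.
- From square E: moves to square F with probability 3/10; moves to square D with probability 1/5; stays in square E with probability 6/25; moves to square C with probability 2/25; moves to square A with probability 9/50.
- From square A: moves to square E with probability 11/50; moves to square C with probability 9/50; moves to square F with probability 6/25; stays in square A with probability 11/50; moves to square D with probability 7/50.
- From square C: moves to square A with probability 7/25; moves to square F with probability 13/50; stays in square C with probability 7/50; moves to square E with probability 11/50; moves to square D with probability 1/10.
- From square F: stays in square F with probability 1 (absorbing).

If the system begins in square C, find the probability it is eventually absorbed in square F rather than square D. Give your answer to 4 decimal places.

0.6665

Let h(s) be the probability of absorption at square F starting from transient state s. Then h(square F) = 1 and h(square D) = 0. By first-step analysis:
h(square E) = 0.2·0 + 0.24·h(square E) + 0.18·h(square A) + 0.08·h(square C) + 0.3·1
h(square A) = 0.14·0 + 0.22·h(square E) + 0.22·h(square A) + 0.18·h(square C) + 0.24·1
h(square C) = 0.1·0 + 0.22·h(square E) + 0.28·h(square A) + 0.14·h(square C) + 0.26·1
Solving: h(square E) = 0.6153, h(square A) = 0.6350, h(square C) = 0.6665.
Starting from square C, the probability is 0.6665.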